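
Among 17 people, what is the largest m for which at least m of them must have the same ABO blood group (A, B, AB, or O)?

There are 4 ABO blood groups, which serve as the pigeonholes.
If each of the 4 ABO blood groups held at most 4, the total would be at most 4 × 4 = 16 < 17, a contradiction.
So at least one holds ⌈17/4⌉ = 5.

5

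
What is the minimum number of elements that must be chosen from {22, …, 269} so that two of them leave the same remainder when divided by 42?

Group the integers by remainder mod 42; there are 42 residue classes, each nonempty in this range.
Choosing one from each class (42 integers) avoids any shared remainder.
One more choice must repeat a class, so two differ by a multiple of 42. Hence 42 + 1 = 43.

43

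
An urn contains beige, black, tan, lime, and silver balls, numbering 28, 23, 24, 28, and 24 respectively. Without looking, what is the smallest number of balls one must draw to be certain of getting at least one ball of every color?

The hardest color to obtain is black: we could draw every other ball first — 127 − 23 = 104 balls — without a single black one.
The next draw must be black, so 104 + 1 = 105.

105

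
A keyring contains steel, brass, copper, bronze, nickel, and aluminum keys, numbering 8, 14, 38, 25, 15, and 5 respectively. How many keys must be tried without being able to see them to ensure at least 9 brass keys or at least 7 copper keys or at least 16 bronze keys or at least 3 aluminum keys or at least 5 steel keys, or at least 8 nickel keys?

The worst case stops just short of every target: 4 steel, 8 brass, 6 copper, 15 bronze, 7 nickel, 2 aluminum — 4 + 8 + 6 + 15 + 7 + 2 = 42 keys.
One more key must push some type to its target, so 42 + 1 = 43.

43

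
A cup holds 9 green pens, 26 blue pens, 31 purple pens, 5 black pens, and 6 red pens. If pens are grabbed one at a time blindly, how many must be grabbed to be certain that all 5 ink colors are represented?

73

The hardest ink color to obtain is black: we could draw every other pen first — 77 − 5 = 72 pens — without a single black one.
The next draw must be black, so 72 + 1 = 73.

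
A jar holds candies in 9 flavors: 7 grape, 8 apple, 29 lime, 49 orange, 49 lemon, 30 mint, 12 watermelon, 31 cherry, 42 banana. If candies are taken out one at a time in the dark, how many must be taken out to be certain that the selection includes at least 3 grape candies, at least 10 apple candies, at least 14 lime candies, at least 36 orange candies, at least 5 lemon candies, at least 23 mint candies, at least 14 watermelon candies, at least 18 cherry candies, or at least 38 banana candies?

151

The worst case stops just short of every target: 2 grape, all 8 apple, 13 lime, 35 orange, 4 lemon, 22 mint, all 12 watermelon, 17 cherry, 37 banana — 2 + 8 + 13 + 35 + 4 + 22 + 12 + 17 + 37 = 150 candies.
One more candy must push some flavor to its target, so 150 + 1 = 151.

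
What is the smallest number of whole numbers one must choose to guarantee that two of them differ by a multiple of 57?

58

Two integers differ by a multiple of 57 exactly when they share a remainder mod 57.
There are 57 residue classes mod 57, so 57 integers can all lie in distinct classes.
One more integer must repeat a residue, giving a difference divisible by 57. So n = 57 + 1 = 58.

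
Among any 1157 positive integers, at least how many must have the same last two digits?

There are 100 possible two-digit endings, which serve as the pigeonholes.
If each of the 100 possible two-digit endings held at most 11, the total would be at most 100 × 11 = 1100 < 1157, a contradiction.
So at least one holds ⌈1157/100⌉ = 12.

12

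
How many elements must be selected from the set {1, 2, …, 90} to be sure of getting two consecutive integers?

Partition {1, …, 90} into 45 pairs: {1,2}, {3,4}, …, {89,90}.
Choosing 45 integers — say the 45 even numbers 2, 4, …, 90 — takes one from each pair and avoids the property.
Choosing 46 forces two into the same pair by pigeonhole, and those are consecutive. So 46.

46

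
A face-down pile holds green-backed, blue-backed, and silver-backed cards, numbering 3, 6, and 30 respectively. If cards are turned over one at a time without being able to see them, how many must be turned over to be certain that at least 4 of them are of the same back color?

10

Treat the 3 back colors as pigeonholes.
The worst case takes 3 cards of each back color without reaching 4 of any: 3 × 3 = 9.
The next card must bring some back color to 4, so 9 + 1 = 10.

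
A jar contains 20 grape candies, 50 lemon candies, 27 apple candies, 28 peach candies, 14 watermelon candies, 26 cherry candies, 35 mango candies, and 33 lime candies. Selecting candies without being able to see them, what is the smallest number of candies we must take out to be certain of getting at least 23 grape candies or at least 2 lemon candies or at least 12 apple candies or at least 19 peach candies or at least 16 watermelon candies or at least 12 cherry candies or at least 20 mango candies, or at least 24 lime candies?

Each of the 8 flavors has its own threshold; avoid all of them simultaneously.
The worst case stops just short of every target: all 20 grape, 1 lemon, 11 apple, 18 peach, all 14 watermelon, 11 cherry, 19 mango, 23 lime — 20 + 1 + 11 + 18 + 14 + 11 + 19 + 23 = 117 candies.
One more candy must push some flavor to its target, so 117 + 1 = 118.

118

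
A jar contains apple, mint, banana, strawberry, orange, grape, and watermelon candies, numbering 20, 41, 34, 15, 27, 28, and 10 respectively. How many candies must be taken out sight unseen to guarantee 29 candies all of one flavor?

157

In the worst case we take at most 28 of each flavor, but all 20 apple, all 15 strawberry, all 27 orange, and all 10 watermelon (fewer than 28), giving 20 + 28 + 28 + 15 + 27 + 28 + 10 = 156.
One more candy then forces some flavor to 29, so 156 + 1 = 157.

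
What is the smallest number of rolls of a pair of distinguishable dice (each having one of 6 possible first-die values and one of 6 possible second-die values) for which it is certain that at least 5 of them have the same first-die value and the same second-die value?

There are 6 × 6 = 36 (first-die value, second-die value) combinations acting as pigeonholes.
With 36 × 4 = 144 rolls of a pair of distinguishable dice we could place exactly 4 in each, with no (first-die value, second-die value) pair reaching 5.
One more forces some (first-die value, second-die value) pair to hold 5, so 144 + 1 = 145.

145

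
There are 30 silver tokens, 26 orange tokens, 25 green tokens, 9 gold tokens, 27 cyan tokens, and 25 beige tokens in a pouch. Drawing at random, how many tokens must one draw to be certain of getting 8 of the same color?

Treat the 6 colors as pigeonholes.
The worst case takes 7 tokens of each color without reaching 8 of any: 6 × 7 = 42.
The next token must bring some color to 8, so 42 + 1 = 43.

43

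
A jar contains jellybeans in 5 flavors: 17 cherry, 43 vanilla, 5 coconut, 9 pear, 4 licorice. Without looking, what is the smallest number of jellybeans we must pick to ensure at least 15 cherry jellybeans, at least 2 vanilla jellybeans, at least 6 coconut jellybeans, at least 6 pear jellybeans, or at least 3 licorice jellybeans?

The worst case stops just short of every target: 14 cherry, 1 vanilla, 5 coconut, 5 pear, 2 licorice — 14 + 1 + 5 + 5 + 2 = 27 jellybeans.
One more jellybean must push some flavor to its target, so 27 + 1 = 28.

28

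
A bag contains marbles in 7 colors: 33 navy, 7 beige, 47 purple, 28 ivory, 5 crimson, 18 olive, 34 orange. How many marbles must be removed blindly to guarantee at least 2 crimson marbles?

To avoid crimson marbles as long as possible, exhaust the other 6 colors first.
The worst case draws every non-crimson marble first: 33 + 7 + 47 + 28 + 18 + 34 = 167.
The next 2 draws are then forced to be crimson, giving 167 + 2 = 169.

169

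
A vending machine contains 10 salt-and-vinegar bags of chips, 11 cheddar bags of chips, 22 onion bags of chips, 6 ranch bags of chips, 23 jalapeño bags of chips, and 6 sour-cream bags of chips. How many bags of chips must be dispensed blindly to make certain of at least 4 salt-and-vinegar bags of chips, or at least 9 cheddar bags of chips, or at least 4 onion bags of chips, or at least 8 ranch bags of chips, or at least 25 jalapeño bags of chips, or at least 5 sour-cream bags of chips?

The worst case stops just short of every target: 3 salt-and-vinegar, 8 cheddar, 3 onion, all 6 ranch, all 23 jalapeño, 4 sour-cream — 3 + 8 + 3 + 6 + 23 + 4 = 47 bags of chips.
One more bag of chips must push some flavor to its target, so 47 + 1 = 48.

48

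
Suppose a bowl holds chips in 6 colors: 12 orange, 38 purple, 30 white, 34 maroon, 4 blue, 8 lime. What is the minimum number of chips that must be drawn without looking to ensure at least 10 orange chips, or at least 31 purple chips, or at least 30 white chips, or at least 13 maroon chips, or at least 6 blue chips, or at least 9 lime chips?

The worst case stops just short of every target: 9 orange, 30 purple, 29 white, 12 maroon, all 4 blue, 8 lime — 9 + 30 + 29 + 12 + 4 + 8 = 92 chips.
One more chip must push some color to its target, so 92 + 1 = 93.

93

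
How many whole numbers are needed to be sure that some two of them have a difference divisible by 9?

Two integers differ by a multiple of 9 exactly when they share a remainder mod 9.
There are 9 residue classes mod 9, so 9 integers can all lie in distinct classes.
One more integer must repeat a residue, giving a difference divisible by 9. So n = 9 + 1 = 10.

10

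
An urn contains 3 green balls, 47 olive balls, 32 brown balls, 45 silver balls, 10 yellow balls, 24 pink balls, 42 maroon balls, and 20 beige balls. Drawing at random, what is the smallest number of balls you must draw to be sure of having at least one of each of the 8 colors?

221

The hardest color to obtain is green: we could draw every other ball first — 223 − 3 = 220 balls — without a single green one.
The next draw must be green, so 220 + 1 = 221.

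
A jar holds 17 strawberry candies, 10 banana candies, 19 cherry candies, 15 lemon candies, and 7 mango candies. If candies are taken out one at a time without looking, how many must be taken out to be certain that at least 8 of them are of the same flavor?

The worst case takes 7 candies of each flavor without reaching 8 of any: 5 × 7 = 35.
The next candy must bring some flavor to 8, so 35 + 1 = 36.

36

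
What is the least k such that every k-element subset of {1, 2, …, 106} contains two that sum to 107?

Partition {1, …, 106} into 53 pairs: {1,106}, {2,105}, …, {53,54}.
Choosing 53 integers — say the integers 1 through 53 — takes one from each pair and avoids the property.
Choosing 54 forces two into the same pair by pigeonhole, and those sum to 107. So 54.

54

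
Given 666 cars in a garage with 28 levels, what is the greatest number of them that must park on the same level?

24

The 666 cars fall into 28 levels.
If each of the 28 levels held at most 23, the total would be at most 28 × 23 = 644 < 666, a contradiction.
So at least one holds ⌈666/28⌉ = 24.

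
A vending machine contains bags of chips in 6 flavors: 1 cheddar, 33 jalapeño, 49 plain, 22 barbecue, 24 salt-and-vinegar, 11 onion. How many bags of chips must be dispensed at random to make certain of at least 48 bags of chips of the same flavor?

139

Treat the 6 flavors as pigeonholes.
In the worst case we take at most 47 of each flavor, but all 1 cheddar, all 33 jalapeño, all 22 barbecue, all 24 salt-and-vinegar, and all 11 onion (fewer than 47), giving 1 + 33 + 47 + 22 + 24 + 11 = 138.
One more bag of chips then forces some flavor to 48, so 138 + 1 = 139.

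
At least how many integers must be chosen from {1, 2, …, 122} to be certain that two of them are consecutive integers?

Partition {1, …, 122} into 61 pairs: {1,2}, {3,4}, …, {121,122}.
Choosing 61 integers — say the 61 even numbers 2, 4, …, 122 — takes one from each pair and avoids the property.
Choosing 62 forces two into the same pair by pigeonhole, and those are consecutive. So 62.

62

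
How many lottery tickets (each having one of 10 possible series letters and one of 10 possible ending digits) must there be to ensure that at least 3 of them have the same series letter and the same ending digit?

201

There are 10 × 10 = 100 (series letter, ending digit) combinations acting as pigeonholes.
With 100 × 2 = 200 lottery tickets we could place exactly 2 in each, with no (series letter, ending digit) pair reaching 3.
One more forces some (series letter, ending digit) pair to hold 3, so 200 + 1 = 201.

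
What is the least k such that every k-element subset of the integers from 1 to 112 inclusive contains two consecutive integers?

57

Partition {1, …, 112} into 56 pairs: {1,2}, {3,4}, …, {111,112}.
Choosing 56 integers — say the 56 even numbers 2, 4, …, 112 — takes one from each pair and avoids the property.
Choosing 57 forces two into the same pair by pigeonhole, and those are consecutive. So 57.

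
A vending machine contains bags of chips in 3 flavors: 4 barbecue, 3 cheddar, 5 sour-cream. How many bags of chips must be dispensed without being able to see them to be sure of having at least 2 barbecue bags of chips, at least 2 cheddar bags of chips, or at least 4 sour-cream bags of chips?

Each of the 3 flavors has its own threshold; avoid all of them simultaneously.
The worst case stops just short of every target: 1 barbecue, 1 cheddar, 3 sour-cream — 1 + 1 + 3 = 5 bags of chips.
One more bag of chips must push some flavor to its target, so 5 + 1 = 6.

6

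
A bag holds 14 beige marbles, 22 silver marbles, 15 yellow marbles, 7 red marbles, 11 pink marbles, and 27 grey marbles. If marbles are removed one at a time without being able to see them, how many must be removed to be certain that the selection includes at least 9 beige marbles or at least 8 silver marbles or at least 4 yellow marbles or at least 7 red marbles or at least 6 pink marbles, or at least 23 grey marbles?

The worst case stops just short of every target: 8 beige, 7 silver, 3 yellow, 6 red, 5 pink, 22 grey — 8 + 7 + 3 + 6 + 5 + 22 = 51 marbles.
One more marble must push some color to its target, so 51 + 1 = 52.

52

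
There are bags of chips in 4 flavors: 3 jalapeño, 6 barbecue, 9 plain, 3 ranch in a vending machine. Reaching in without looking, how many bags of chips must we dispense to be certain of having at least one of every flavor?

19

The hardest flavor to obtain is jalapeño: we could draw every other bag of chips first — 21 − 3 = 18 bags of chips — without a single jalapeño one.
The next draw must be jalapeño, so 18 + 1 = 19.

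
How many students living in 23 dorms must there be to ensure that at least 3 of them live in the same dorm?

47

There are 23 dorms acting as pigeonholes.
With 23 × 2 = 46 students we could place exactly 2 in each, with no class reaching 3.
One more forces some class to hold 3, so 46 + 1 = 47.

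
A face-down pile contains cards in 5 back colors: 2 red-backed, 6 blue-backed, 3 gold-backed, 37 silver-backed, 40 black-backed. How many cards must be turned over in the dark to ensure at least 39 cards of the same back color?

In the worst case we take at most 38 of each back color, but all 2 red-backed, all 6 blue-backed, all 3 gold-backed, and all 37 silver-backed (fewer than 38), giving 2 + 6 + 3 + 37 + 38 = 86.
One more card then forces some back color to 39, so 86 + 1 = 87.

87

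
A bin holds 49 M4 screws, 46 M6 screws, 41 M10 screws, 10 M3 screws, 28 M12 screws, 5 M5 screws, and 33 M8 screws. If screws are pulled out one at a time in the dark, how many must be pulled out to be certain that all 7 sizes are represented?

The hardest size to obtain is M5: we could draw every other screw first — 212 − 5 = 207 screws — without a single M5 one.
The next draw must be M5, so 207 + 1 = 208.

208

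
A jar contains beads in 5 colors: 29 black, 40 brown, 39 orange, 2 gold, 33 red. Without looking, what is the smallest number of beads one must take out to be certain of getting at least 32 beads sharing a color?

125

In the worst case we take at most 31 of each color, but all 29 black and all 2 gold (fewer than 31), giving 29 + 31 + 31 + 2 + 31 = 124.
One more bead then forces some color to 32, so 124 + 1 = 125.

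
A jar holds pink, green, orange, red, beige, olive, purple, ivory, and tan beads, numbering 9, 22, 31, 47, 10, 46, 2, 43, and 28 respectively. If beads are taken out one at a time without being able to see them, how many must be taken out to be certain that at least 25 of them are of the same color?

164

Treat the 9 colors as pigeonholes.
In the worst case we take at most 24 of each color, but all 9 pink, all 22 green, all 10 beige, and all 2 purple (fewer than 24), giving 9 + 22 + 24 + 24 + 10 + 24 + 2 + 24 + 24 = 163.
One more bead then forces some color to 25, so 163 + 1 = 164.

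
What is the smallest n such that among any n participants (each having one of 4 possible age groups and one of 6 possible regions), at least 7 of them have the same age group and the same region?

145

There are 4 × 6 = 24 (age group, region) combinations acting as pigeonholes.
With 24 × 6 = 144 participants we could place exactly 6 in each, with no (age group, region) pair reaching 7.
One more forces some (age group, region) pair to hold 7, so 144 + 1 = 145.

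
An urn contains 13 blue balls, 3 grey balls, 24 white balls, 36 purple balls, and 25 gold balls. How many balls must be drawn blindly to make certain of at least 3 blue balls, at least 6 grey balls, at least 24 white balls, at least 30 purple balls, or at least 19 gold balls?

76

Each of the 5 colors has its own threshold; avoid all of them simultaneously.
The worst case stops just short of every target: 2 blue, all 3 grey, 23 white, 29 purple, 18 gold — 2 + 3 + 23 + 29 + 18 = 75 balls.
One more ball must push some color to its target, so 75 + 1 = 76.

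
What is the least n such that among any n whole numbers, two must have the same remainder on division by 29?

Two integers differ by a multiple of 29 exactly when they share a remainder mod 29.
There are 29 residue classes mod 29, so 29 integers can all lie in distinct classes.
One more integer must repeat a residue, giving a difference divisible by 29. So n = 29 + 1 = 30.

30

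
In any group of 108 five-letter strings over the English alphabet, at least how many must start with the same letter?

5

There are 26 possible first letters, which serve as the pigeonholes.
If each of the 26 possible first letters held at most 4, the total would be at most 26 × 4 = 104 < 108, a contradiction.
So at least one holds ⌈108/26⌉ = 5.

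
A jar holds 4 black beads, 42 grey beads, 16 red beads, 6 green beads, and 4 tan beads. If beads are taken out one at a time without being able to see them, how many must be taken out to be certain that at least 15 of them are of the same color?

43

In the worst case we take at most 14 of each color, but all 4 black, all 6 green, and all 4 tan (fewer than 14), giving 4 + 14 + 14 + 6 + 4 = 42.
One more bead then forces some color to 15, so 42 + 1 = 43.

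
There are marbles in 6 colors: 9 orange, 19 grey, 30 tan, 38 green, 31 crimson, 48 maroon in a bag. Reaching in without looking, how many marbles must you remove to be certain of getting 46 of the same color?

Treat the 6 colors as pigeonholes.
In the worst case we take at most 45 of each color, but all 9 orange, all 19 grey, all 30 tan, all 38 green, and all 31 crimson (fewer than 45), giving 9 + 19 + 30 + 38 + 31 + 45 = 172.
One more marble then forces some color to 46, so 172 + 1 = 173.

173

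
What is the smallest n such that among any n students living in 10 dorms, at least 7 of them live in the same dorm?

There are 10 dorms acting as pigeonholes.
With 10 × 6 = 60 students we could place exactly 6 in each, with no class reaching 7.
One more forces some class to hold 7, so 60 + 1 = 61.

61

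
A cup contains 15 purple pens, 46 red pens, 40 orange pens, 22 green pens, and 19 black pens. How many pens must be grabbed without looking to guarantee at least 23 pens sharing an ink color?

In the worst case we take at most 22 of each ink color, but all 15 purple and all 19 black (fewer than 22), giving 15 + 22 + 22 + 22 + 19 = 100.
One more pen then forces some ink color to 23, so 100 + 1 = 101.

101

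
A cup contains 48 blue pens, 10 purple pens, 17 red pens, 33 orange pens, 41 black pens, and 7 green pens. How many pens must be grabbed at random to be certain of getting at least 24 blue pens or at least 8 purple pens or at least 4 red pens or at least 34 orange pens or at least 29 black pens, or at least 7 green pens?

101

The worst case stops just short of every target: 23 blue, 7 purple, 3 red, 33 orange, 28 black, 6 green — 23 + 7 + 3 + 33 + 28 + 6 = 100 pens.
One more pen must push some ink color to its target, so 100 + 1 = 101.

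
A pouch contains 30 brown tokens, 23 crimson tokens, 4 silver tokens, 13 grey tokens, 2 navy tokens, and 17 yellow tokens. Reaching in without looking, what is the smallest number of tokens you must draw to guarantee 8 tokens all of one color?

35

In the worst case we take at most 7 of each color, but all 4 silver and all 2 navy (fewer than 7), giving 7 + 7 + 4 + 7 + 2 + 7 = 34.
One more token then forces some color to 8, so 34 + 1 = 35.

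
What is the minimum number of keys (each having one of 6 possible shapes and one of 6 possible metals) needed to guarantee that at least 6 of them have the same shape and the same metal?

There are 6 × 6 = 36 (shape, metal) combinations acting as pigeonholes.
With 36 × 5 = 180 keys we could place exactly 5 in each, with no (shape, metal) pair reaching 6.
One more forces some (shape, metal) pair to hold 6, so 180 + 1 = 181.

181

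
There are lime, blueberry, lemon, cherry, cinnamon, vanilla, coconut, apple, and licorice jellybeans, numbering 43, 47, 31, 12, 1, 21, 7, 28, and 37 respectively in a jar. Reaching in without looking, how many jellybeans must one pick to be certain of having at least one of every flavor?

The hardest flavor to obtain is cinnamon: we could draw every other jellybean first — 227 − 1 = 226 jellybeans — without a single cinnamon one.
The next draw must be cinnamon, so 226 + 1 = 227.

227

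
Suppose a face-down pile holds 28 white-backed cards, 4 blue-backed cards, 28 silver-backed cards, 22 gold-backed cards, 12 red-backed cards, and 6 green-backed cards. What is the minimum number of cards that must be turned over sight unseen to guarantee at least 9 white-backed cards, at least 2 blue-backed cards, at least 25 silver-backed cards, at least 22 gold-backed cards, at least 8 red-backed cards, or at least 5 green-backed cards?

66

The worst case stops just short of every target: 8 white-backed, 1 blue-backed, 24 silver-backed, 21 gold-backed, 7 red-backed, 4 green-backed — 8 + 1 + 24 + 21 + 7 + 4 = 65 cards.
One more card must push some back color to its target, so 65 + 1 = 66.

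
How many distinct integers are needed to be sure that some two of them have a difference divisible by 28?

29

Use the pigeonhole principle on residue classes: two integers differ by a multiple of 28 exactly when they share a remainder mod 28.
There are 28 residue classes mod 28, so 28 integers can all lie in distinct classes.
One more integer must repeat a residue, giving a difference divisible by 28. So n = 28 + 1 = 29.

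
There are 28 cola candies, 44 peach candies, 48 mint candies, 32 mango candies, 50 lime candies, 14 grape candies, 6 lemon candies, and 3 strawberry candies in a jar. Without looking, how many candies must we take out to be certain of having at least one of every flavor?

The hardest flavor to obtain is strawberry: we could draw every other candy first — 225 − 3 = 222 candies — without a single strawberry one.
The next draw must be strawberry, so 222 + 1 = 223.

223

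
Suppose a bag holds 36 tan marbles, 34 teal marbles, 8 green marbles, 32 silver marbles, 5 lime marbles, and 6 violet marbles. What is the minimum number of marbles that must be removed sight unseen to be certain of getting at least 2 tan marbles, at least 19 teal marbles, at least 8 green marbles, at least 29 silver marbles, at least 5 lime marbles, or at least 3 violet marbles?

Each of the 6 colors has its own threshold; avoid all of them simultaneously.
The worst case stops just short of every target: 1 tan, 18 teal, 7 green, 28 silver, 4 lime, 2 violet — 1 + 18 + 7 + 28 + 4 + 2 = 60 marbles.
One more marble must push some color to its target, so 60 + 1 = 61.

61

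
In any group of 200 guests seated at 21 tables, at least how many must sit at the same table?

If each of the 21 tables held at most 9, the total would be at most 21 × 9 = 189 < 200, a contradiction.
So at least one holds ⌈200/21⌉ = 10.

10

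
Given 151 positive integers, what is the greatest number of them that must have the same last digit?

16

There are 10 possible last digits, which serve as the pigeonholes.
If each of the 10 possible last digits held at most 15, the total would be at most 10 × 15 = 150 < 151, a contradiction.
So at least one holds ⌈151/10⌉ = 16.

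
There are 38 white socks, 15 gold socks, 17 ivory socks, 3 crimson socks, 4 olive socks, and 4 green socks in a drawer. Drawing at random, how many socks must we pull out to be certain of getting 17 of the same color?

59

In the worst case we take at most 16 of each color, but all 15 gold, all 3 crimson, all 4 olive, and all 4 green (fewer than 16), giving 16 + 15 + 16 + 3 + 4 + 4 = 58.
One more sock then forces some color to 17, so 58 + 1 = 59.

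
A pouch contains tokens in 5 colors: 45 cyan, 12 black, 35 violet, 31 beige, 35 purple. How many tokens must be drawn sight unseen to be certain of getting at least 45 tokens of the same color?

158

Treat the 5 colors as pigeonholes.
In the worst case we take at most 44 of each color, but all 12 black, all 35 violet, all 31 beige, and all 35 purple (fewer than 44), giving 44 + 12 + 35 + 31 + 35 = 157.
One more token then forces some color to 45, so 157 + 1 = 158.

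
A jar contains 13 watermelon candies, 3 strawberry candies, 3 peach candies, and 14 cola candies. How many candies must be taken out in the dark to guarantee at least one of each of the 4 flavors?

31

The hardest flavor to obtain is strawberry: we could draw every other candy first — 33 − 3 = 30 candies — without a single strawberry one.
The next draw must be strawberry, so 30 + 1 = 31.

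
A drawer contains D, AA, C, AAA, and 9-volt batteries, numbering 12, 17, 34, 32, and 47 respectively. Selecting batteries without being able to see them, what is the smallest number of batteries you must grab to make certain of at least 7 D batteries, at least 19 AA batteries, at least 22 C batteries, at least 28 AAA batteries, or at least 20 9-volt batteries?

91

The worst case stops just short of every target: 6 D, all 17 AA, 21 C, 27 AAA, 19 9-volt — 6 + 17 + 21 + 27 + 19 = 90 batteries.
One more battery must push some type to its target, so 90 + 1 = 91.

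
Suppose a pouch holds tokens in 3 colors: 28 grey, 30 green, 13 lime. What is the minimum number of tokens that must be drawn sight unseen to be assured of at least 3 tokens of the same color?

7

Treat the 3 colors as pigeonholes.
The worst case takes 2 tokens of each color without reaching 3 of any: 3 × 2 = 6.
The next token must bring some color to 3, so 6 + 1 = 7.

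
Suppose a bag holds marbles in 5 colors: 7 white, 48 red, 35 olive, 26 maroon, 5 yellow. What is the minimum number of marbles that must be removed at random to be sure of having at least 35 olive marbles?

The worst case draws every non-olive marble first: 7 + 48 + 26 + 5 = 86.
The next 35 draws are then forced to be olive, giving 86 + 35 = 121.

121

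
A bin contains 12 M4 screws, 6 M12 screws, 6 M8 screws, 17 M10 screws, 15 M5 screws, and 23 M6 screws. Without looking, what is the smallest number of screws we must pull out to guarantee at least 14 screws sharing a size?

64

In the worst case we take at most 13 of each size, but all 12 M4, all 6 M12, and all 6 M8 (fewer than 13), giving 12 + 6 + 6 + 13 + 13 + 13 = 63.
One more screw then forces some size to 14, so 63 + 1 = 64.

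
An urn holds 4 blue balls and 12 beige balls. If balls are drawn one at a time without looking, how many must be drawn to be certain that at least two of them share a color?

3

The worst case takes 1 ball of each color without reaching 2 of any: 2 × 1 = 2.
The next ball must bring some color to 2, so 2 + 1 = 3.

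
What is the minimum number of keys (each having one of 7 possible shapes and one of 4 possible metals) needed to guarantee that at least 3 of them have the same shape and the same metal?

There are 7 × 4 = 28 (shape, metal) combinations acting as pigeonholes.
With 28 × 2 = 56 keys we could place exactly 2 in each, with no (shape, metal) pair reaching 3.
One more forces some (shape, metal) pair to hold 3, so 56 + 1 = 57.

57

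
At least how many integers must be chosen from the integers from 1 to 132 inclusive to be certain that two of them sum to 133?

67

Partition {1, …, 132} into 66 pairs: {1,132}, {2,131}, …, {66,67}.
Choosing 66 integers — say the integers 1 through 66 — takes one from each pair and avoids the property.
Choosing 67 forces two into the same pair by pigeonhole, and those sum to 133. So 67.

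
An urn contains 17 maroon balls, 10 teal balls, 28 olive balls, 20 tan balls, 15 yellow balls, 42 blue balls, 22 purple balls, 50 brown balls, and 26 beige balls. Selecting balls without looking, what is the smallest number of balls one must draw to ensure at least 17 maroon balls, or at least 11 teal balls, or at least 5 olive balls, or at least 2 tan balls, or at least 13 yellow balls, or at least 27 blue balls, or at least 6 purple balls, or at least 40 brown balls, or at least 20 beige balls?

133

The worst case stops just short of every target: 16 maroon, 10 teal, 4 olive, 1 tan, 12 yellow, 26 blue, 5 purple, 39 brown, 19 beige — 16 + 10 + 4 + 1 + 12 + 26 + 5 + 39 + 19 = 132 balls.
One more ball must push some color to its target, so 132 + 1 = 133.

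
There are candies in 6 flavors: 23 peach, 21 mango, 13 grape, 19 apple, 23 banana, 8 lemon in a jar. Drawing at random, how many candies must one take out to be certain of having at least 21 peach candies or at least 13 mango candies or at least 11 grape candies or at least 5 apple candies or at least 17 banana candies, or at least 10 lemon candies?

71

The worst case stops just short of every target: 20 peach, 12 mango, 10 grape, 4 apple, 16 banana, all 8 lemon — 20 + 12 + 10 + 4 + 16 + 8 = 70 candies.
One more candy must push some flavor to its target, so 70 + 1 = 71.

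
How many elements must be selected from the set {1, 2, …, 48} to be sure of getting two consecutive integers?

25

Partition {1, …, 48} into 24 pairs: {1,2}, {3,4}, …, {47,48}.
Choosing 24 integers — say the 24 even numbers 2, 4, …, 48 — takes one from each pair and avoids the property.
Choosing 25 forces two into the same pair by pigeonhole, and those are consecutive. So 25.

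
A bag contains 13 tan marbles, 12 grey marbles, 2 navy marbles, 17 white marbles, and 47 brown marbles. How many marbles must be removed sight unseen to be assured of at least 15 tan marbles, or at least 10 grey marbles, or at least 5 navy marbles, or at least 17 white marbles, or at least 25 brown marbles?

65

The worst case stops just short of every target: all 13 tan, 9 grey, all 2 navy, 16 white, 24 brown — 13 + 9 + 2 + 16 + 24 = 64 marbles.
One more marble must push some color to its target, so 64 + 1 = 65.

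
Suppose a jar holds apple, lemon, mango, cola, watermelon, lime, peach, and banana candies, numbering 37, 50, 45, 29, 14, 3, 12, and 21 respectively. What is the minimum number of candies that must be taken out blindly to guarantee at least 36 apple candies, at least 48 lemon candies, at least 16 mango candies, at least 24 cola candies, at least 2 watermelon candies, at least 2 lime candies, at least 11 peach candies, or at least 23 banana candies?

Each of the 8 flavors has its own threshold; avoid all of them simultaneously.
The worst case stops just short of every target: 35 apple, 47 lemon, 15 mango, 23 cola, 1 watermelon, 1 lime, 10 peach, all 21 banana — 35 + 47 + 15 + 23 + 1 + 1 + 10 + 21 = 153 candies.
One more candy must push some flavor to its target, so 153 + 1 = 154.

154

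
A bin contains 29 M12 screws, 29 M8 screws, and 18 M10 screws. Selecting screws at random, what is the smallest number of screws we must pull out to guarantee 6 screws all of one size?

Treat the 3 sizes as pigeonholes.
The worst case takes 5 screws of each size without reaching 6 of any: 3 × 5 = 15.
The next screw must bring some size to 6, so 15 + 1 = 16.

16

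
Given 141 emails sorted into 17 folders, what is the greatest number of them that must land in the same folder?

The 141 emails fall into 17 folders.
If each of the 17 folders held at most 8, the total would be at most 17 × 8 = 136 < 141, a contradiction.
So at least one holds ⌈141/17⌉ = 9.

9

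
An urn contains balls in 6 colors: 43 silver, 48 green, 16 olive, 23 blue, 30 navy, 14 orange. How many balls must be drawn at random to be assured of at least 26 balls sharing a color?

129

Treat the 6 colors as pigeonholes.
In the worst case we take at most 25 of each color, but all 16 olive, all 23 blue, and all 14 orange (fewer than 25), giving 25 + 25 + 16 + 23 + 25 + 14 = 128.
One more ball then forces some color to 26, so 128 + 1 = 129.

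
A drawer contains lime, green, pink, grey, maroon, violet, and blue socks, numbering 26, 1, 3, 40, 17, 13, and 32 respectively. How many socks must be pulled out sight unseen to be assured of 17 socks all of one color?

82

In the worst case we take at most 16 of each color, but all 1 green, all 3 pink, and all 13 violet (fewer than 16), giving 16 + 1 + 3 + 16 + 16 + 13 + 16 = 81.
One more sock then forces some color to 17, so 81 + 1 = 82.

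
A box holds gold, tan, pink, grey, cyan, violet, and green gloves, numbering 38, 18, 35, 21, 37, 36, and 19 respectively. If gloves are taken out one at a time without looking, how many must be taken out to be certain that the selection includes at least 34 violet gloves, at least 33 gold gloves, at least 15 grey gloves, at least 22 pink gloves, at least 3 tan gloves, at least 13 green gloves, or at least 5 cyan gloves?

The worst case stops just short of every target: 32 gold, 2 tan, 21 pink, 14 grey, 4 cyan, 33 violet, 12 green — 32 + 2 + 21 + 14 + 4 + 33 + 12 = 118 gloves.
One more glove must push some color to its target, so 118 + 1 = 119.

119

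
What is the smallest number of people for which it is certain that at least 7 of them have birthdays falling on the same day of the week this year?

43

There are 7 days of the week acting as pigeonholes.
With 7 × 6 = 42 people we could place exactly 6 in each, with no class reaching 7.
One more forces some class to hold 7, so 42 + 1 = 43.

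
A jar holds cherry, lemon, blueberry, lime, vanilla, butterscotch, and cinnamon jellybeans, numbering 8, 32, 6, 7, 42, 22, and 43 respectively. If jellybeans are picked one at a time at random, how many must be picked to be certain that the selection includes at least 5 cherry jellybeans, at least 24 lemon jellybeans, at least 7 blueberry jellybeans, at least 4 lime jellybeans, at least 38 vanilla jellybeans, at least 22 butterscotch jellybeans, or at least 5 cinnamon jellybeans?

99

Each of the 7 flavors has its own threshold; avoid all of them simultaneously.
The worst case stops just short of every target: 4 cherry, 23 lemon, 6 blueberry, 3 lime, 37 vanilla, 21 butterscotch, 4 cinnamon — 4 + 23 + 6 + 3 + 37 + 21 + 4 = 98 jellybeans.
One more jellybean must push some flavor to its target, so 98 + 1 = 99.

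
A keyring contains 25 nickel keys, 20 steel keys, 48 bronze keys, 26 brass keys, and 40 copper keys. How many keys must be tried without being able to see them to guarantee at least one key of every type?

The hardest type to obtain is steel: we could draw every other key first — 159 − 20 = 139 keys — without a single steel one.
The next draw must be steel, so 139 + 1 = 140.

140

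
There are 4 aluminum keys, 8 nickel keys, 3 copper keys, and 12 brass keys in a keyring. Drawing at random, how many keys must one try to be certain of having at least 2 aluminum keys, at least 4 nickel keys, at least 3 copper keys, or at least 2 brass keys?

8

Each of the 4 types has its own threshold; avoid all of them simultaneously.
The worst case stops just short of every target: 1 aluminum, 3 nickel, 2 copper, 1 brass — 1 + 3 + 2 + 1 = 7 keys.
One more key must push some type to its target, so 7 + 1 = 8.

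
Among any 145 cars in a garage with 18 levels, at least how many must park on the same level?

If each of the 18 levels held at most 8, the total would be at most 18 × 8 = 144 < 145, a contradiction.
So at least one holds ⌈145/18⌉ = 9.

9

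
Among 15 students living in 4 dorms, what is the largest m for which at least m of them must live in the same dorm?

The 15 students fall into 4 dorms.
If each of the 4 dorms held at most 3, the total would be at most 4 × 3 = 12 < 15, a contradiction.
So at least one holds ⌈15/4⌉ = 4.

4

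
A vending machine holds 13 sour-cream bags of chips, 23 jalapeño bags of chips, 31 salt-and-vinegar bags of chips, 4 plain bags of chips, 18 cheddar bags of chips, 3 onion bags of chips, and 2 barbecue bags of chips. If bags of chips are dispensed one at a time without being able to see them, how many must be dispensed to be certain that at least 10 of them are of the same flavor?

46

In the worst case we take at most 9 of each flavor, but all 4 plain, all 3 onion, and all 2 barbecue (fewer than 9), giving 9 + 9 + 9 + 4 + 9 + 3 + 2 = 45.
One more bag of chips then forces some flavor to 10, so 45 + 1 = 46.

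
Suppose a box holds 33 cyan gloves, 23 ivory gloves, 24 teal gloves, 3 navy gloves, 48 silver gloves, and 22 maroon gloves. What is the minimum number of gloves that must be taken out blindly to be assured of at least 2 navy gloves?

152

The worst case draws every non-navy glove first: 33 + 23 + 24 + 48 + 22 = 150.
The next 2 draws are then forced to be navy, giving 150 + 2 = 152.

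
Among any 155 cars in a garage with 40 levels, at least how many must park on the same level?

4

If each of the 40 levels held at most 3, the total would be at most 40 × 3 = 120 < 155, a contradiction.
So at least one holds ⌈155/40⌉ = 4.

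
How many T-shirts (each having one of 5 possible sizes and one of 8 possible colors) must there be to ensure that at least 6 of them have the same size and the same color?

201

There are 5 × 8 = 40 (size, color) combinations acting as pigeonholes.
With 40 × 5 = 200 T-shirts we could place exactly 5 in each, with no (size, color) pair reaching 6.
One more forces some (size, color) pair to hold 6, so 200 + 1 = 201.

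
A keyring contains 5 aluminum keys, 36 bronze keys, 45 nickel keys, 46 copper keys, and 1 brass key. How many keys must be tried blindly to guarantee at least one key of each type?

133

The hardest type to obtain is brass: we could draw every other key first — 133 − 1 = 132 keys — without a single brass one.
The next draw must be brass, so 132 + 1 = 133.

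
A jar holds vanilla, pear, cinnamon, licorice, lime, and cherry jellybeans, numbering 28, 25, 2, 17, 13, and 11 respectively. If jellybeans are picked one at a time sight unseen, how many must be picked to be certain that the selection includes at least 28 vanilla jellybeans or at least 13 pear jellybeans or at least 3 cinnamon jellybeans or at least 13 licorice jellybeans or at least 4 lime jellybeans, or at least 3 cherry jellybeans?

The worst case stops just short of every target: 27 vanilla, 12 pear, 2 cinnamon, 12 licorice, 3 lime, 2 cherry — 27 + 12 + 2 + 12 + 3 + 2 = 58 jellybeans.
One more jellybean must push some flavor to its target, so 58 + 1 = 59.

59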